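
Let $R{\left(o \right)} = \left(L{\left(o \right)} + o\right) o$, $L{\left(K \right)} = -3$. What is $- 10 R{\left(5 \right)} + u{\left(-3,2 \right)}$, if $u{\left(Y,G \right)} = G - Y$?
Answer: $-95$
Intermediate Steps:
$R{\left(o \right)} = o \left(-3 + o\right)$ ($R{\left(o \right)} = \left(-3 + o\right) o = o \left(-3 + o\right)$)
$- 10 R{\left(5 \right)} + u{\left(-3,2 \right)} = - 10 \cdot 5 \left(-3 + 5\right) + \left(2 - -3\right) = - 10 \cdot 5 \cdot 2 + \left(2 + 3\right) = \left(-10\right) 10 + 5 = -100 + 5 = -95$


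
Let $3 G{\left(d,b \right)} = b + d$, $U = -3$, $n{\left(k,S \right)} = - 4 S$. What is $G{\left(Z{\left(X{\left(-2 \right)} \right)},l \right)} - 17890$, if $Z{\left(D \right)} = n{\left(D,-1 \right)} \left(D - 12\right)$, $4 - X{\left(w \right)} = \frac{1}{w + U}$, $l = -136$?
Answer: $- \frac{269186}{15} \approx -17946.0$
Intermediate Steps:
$X{\left(w \right)} = 4 - \frac{1}{-3 + w}$ ($X{\left(w \right)} = 4 - \frac{1}{w - 3} = 4 - \frac{1}{-3 + w}$)
$Z{\left(D \right)} = -48 + 4 D$ ($Z{\left(D \right)} = \left(-4\right) \left(-1\right) \left(D - 12\right) = 4 \left(-12 + D\right) = -48 + 4 D$)
$G{\left(d,b \right)} = \frac{b}{3} + \frac{d}{3}$ ($G{\left(d,b \right)} = \frac{b + d}{3} = \frac{b}{3} + \frac{d}{3}$)
$G{\left(Z{\left(X{\left(-2 \right)} \right)},l \right)} - 17890 = \left(\frac{1}{3} \left(-136\right) + \frac{-48 + 4 \frac{-13 + 4 \left(-2\right)}{-3 - 2}}{3}\right) - 17890 = \left(- \frac{136}{3} + \frac{-48 + 4 \frac{-13 - 8}{-5}}{3}\right) - 17890 = \left(- \frac{136}{3} + \frac{-48 + 4 \left(\left(- \frac{1}{5}\right) \left(-21\right)\right)}{3}\right) - 17890 = \left(- \frac{136}{3} + \frac{-48 + 4 \cdot \frac{21}{5}}{3}\right) - 17890 = \left(- \frac{136}{3} + \frac{-48 + \frac{84}{5}}{3}\right) - 17890 = \left(- \frac{136}{3} + \frac{1}{3} \left(- \frac{156}{5}\right)\right) - 17890 = \left(- \frac{136}{3} - \frac{52}{5}\right) - 17890 = - \frac{836}{15} - 17890 = - \frac{269186}{15}$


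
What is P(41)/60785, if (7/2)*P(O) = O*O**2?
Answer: 137842/425495 ≈ 0.32396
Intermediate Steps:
P(O) = 2*O**3/7 (P(O) = 2*(O*O**2)/7 = 2*O**3/7)
P(41)/60785 = ((2/7)*41**3)/60785 = ((2/7)*68921)*(1/60785) = (137842/7)*(1/60785) = 137842/425495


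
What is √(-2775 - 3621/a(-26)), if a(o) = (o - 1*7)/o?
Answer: I*√680977/11 ≈ 75.019*I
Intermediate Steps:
a(o) = (-7 + o)/o (a(o) = (o - 7)/o = (-7 + o)/o)
√(-2775 - 3621/a(-26)) = √(-2775 - 3621*(-26/(-7 - 26))) = √(-2775 - 3621/((-1/26*(-33)))) = √(-2775 - 3621/33/26) = √(-2775 - 3621*26/33) = √(-2775 - 31382/11) = √(-61907/11) = I*√680977/11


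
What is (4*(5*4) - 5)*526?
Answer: 39450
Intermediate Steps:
(4*(5*4) - 5)*526 = (4*20 - 5)*526 = (80 - 5)*526 = 75*526 = 39450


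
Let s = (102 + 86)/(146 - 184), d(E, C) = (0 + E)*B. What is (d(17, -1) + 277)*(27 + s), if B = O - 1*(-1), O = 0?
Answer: 123186/19 ≈ 6483.5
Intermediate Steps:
B = 1 (B = 0 - 1*(-1) = 0 + 1 = 1)
d(E, C) = E (d(E, C) = (0 + E)*1 = E*1 = E)
s = -94/19 (s = 188/(-38) = 188*(-1/38) = -94/19 ≈ -4.9474)
(d(17, -1) + 277)*(27 + s) = (17 + 277)*(27 - 94/19) = 294*(419/19) = 123186/19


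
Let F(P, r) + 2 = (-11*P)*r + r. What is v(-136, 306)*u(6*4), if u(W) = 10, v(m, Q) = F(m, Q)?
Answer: 4580800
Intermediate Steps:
F(P, r) = -2 + r - 11*P*r (F(P, r) = -2 + ((-11*P)*r + r) = -2 + (-11*P*r + r) = -2 + (r - 11*P*r) = -2 + r - 11*P*r)
v(m, Q) = -2 + Q - 11*Q*m (v(m, Q) = -2 + Q - 11*m*Q = -2 + Q - 11*Q*m)
v(-136, 306)*u(6*4) = (-2 + 306 - 11*306*(-136))*10 = (-2 + 306 + 457776)*10 = 458080*10 = 4580800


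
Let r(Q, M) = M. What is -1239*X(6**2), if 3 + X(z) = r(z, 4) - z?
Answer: 43365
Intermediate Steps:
X(z) = 1 - z (X(z) = -3 + (4 - z) = 1 - z)
-1239*X(6**2) = -1239*(1 - 1*6**2) = -1239*(1 - 1*36) = -1239*(1 - 36) = -1239*(-35) = 43365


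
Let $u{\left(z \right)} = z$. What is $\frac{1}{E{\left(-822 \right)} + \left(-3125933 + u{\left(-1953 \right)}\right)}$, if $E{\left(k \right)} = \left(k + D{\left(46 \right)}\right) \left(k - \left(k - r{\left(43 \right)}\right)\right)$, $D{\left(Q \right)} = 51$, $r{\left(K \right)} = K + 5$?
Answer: $- \frac{1}{3164894} \approx -3.1597 \cdot 10^{-7}$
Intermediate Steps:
$r{\left(K \right)} = 5 + K$
$E{\left(k \right)} = 2448 + 48 k$ ($E{\left(k \right)} = \left(k + 51\right) \left(k - \left(-48 + k\right)\right) = \left(51 + k\right) \left(k - \left(-48 + k\right)\right) = \left(51 + k\right) 48 = 2448 + 48 k$)
$\frac{1}{E{\left(-822 \right)} + \left(-3125933 + u{\left(-1953 \right)}\right)} = \frac{1}{\left(2448 + 48 \left(-822\right)\right) - 3127886} = \frac{1}{\left(2448 - 39456\right) - 3127886} = \frac{1}{-37008 - 3127886} = \frac{1}{-3164894} = - \frac{1}{3164894}$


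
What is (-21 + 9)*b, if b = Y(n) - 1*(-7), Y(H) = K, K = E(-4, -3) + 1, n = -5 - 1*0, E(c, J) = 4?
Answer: -144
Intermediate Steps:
n = -5 (n = -5 + 0 = -5)
K = 5 (K = 4 + 1 = 5)
Y(H) = 5
b = 12 (b = 5 - 1*(-7) = 5 + 7 = 12)
(-21 + 9)*b = (-21 + 9)*12 = -12*12 = -144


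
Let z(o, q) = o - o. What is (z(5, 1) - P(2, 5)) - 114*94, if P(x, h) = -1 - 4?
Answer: -10711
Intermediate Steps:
z(o, q) = 0
P(x, h) = -5
(z(5, 1) - P(2, 5)) - 114*94 = (0 - 1*(-5)) - 114*94 = (0 + 5) - 10716 = 5 - 10716 = -10711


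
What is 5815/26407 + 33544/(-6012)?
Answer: -212709157/39689721 ≈ -5.3593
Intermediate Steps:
5815/26407 + 33544/(-6012) = 5815*(1/26407) + 33544*(-1/6012) = 5815/26407 - 8386/1503 = -212709157/39689721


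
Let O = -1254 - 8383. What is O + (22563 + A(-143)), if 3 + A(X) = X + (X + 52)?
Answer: 12689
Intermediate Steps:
A(X) = 49 + 2*X (A(X) = -3 + (X + (X + 52)) = -3 + (X + (52 + X)) = -3 + (52 + 2*X) = 49 + 2*X)
O = -9637
O + (22563 + A(-143)) = -9637 + (22563 + (49 + 2*(-143))) = -9637 + (22563 + (49 - 286)) = -9637 + (22563 - 237) = -9637 + 22326 = 12689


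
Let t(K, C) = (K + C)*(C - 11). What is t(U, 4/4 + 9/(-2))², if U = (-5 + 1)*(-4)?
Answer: 525625/16 ≈ 32852.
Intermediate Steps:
U = 16 (U = -4*(-4) = 16)
t(K, C) = (-11 + C)*(C + K) (t(K, C) = (C + K)*(-11 + C) = (-11 + C)*(C + K))
t(U, 4/4 + 9/(-2))² = ((4/4 + 9/(-2))² - 11*(4/4 + 9/(-2)) - 11*16 + (4/4 + 9/(-2))*16)² = ((4*(¼) + 9*(-½))² - 11*(4*(¼) + 9*(-½)) - 176 + (4*(¼) + 9*(-½))*16)² = ((1 - 9/2)² - 11*(1 - 9/2) - 176 + (1 - 9/2)*16)² = ((-7/2)² - 11*(-7/2) - 176 - 7/2*16)² = (49/4 + 77/2 - 176 - 56)² = (-725/4)² = 525625/16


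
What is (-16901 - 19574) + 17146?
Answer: -19329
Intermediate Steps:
(-16901 - 19574) + 17146 = -36475 + 17146 = -19329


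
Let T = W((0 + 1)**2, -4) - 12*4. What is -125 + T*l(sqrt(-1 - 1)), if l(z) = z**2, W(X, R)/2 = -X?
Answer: -25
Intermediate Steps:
W(X, R) = -2*X (W(X, R) = 2*(-X) = -2*X)
T = -50 (T = -2*(0 + 1)**2 - 12*4 = -2*1**2 - 6*8 = -2*1 - 48 = -2 - 48 = -50)
-125 + T*l(sqrt(-1 - 1)) = -125 - 50*(sqrt(-1 - 1))**2 = -125 - 50*(sqrt(-2))**2 = -125 - 50*(I*sqrt(2))**2 = -125 - 50*(-2) = -125 + 100 = -25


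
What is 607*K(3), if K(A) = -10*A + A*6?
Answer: -7284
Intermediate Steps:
K(A) = -4*A (K(A) = -10*A + 6*A = -4*A)
607*K(3) = 607*(-4*3) = 607*(-12) = -7284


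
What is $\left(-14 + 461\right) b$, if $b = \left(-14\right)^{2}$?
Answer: $87612$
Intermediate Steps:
$b = 196$
$\left(-14 + 461\right) b = \left(-14 + 461\right) 196 = 447 \cdot 196 = 87612$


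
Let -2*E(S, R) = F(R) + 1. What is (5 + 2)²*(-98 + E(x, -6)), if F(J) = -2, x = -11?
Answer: -9555/2 ≈ -4777.5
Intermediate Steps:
E(S, R) = ½ (E(S, R) = -(-2 + 1)/2 = -½*(-1) = ½)
(5 + 2)²*(-98 + E(x, -6)) = (5 + 2)²*(-98 + ½) = 7²*(-195/2) = 49*(-195/2) = -9555/2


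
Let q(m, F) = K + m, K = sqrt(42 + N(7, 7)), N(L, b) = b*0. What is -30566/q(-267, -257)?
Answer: 160022/1397 + 1798*sqrt(42)/4191 ≈ 117.33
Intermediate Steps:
N(L, b) = 0
K = sqrt(42) (K = sqrt(42 + 0) = sqrt(42) ≈ 6.4807)
q(m, F) = m + sqrt(42) (q(m, F) = sqrt(42) + m = m + sqrt(42))
-30566/q(-267, -257) = -30566/(-267 + sqrt(42))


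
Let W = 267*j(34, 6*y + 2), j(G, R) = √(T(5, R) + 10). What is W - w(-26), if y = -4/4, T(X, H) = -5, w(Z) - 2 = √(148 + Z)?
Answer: -2 - √122 + 267*√5 ≈ 583.98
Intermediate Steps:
w(Z) = 2 + √(148 + Z)
y = -1 (y = -4*¼ = -1)
j(G, R) = √5 (j(G, R) = √(-5 + 10) = √5)
W = 267*√5 ≈ 597.03
W - w(-26) = 267*√5 - (2 + √(148 - 26)) = 267*√5 - (2 + √122) = 267*√5 + (-2 - √122) = -2 - √122 + 267*√5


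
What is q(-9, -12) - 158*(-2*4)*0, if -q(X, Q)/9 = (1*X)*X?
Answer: -729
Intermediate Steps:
q(X, Q) = -9*X**2 (q(X, Q) = -9*1*X*X = -9*X*X = -9*X**2)
q(-9, -12) - 158*(-2*4)*0 = -9*(-9)**2 - 158*(-2*4)*0 = -9*81 - (-1264)*0 = -729 - 158*0 = -729 + 0 = -729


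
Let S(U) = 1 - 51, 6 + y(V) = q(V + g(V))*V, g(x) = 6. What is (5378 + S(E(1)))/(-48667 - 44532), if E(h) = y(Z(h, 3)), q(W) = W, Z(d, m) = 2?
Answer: -5328/93199 ≈ -0.057168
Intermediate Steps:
y(V) = -6 + V*(6 + V) (y(V) = -6 + (V + 6)*V = -6 + (6 + V)*V = -6 + V*(6 + V))
E(h) = 10 (E(h) = -6 + 2*(6 + 2) = -6 + 2*8 = -6 + 16 = 10)
S(U) = -50
(5378 + S(E(1)))/(-48667 - 44532) = (5378 - 50)/(-48667 - 44532) = 5328/(-93199) = 5328*(-1/93199) = -5328/93199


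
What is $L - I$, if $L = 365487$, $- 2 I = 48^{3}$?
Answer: $420783$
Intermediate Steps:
$I = -55296$ ($I = - \frac{48^{3}}{2} = \left(- \frac{1}{2}\right) 110592 = -55296$)
$L - I = 365487 - -55296 = 365487 + 55296 = 420783$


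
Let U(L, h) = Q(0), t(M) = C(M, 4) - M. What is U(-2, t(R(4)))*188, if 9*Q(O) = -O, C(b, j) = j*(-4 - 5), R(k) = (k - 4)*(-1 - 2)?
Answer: 0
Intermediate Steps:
R(k) = 12 - 3*k (R(k) = (-4 + k)*(-3) = 12 - 3*k)
C(b, j) = -9*j (C(b, j) = j*(-9) = -9*j)
Q(O) = -O/9 (Q(O) = (-O)/9 = -O/9)
t(M) = -36 - M (t(M) = -9*4 - M = -36 - M)
U(L, h) = 0 (U(L, h) = -⅑*0 = 0)
U(-2, t(R(4)))*188 = 0*188 = 0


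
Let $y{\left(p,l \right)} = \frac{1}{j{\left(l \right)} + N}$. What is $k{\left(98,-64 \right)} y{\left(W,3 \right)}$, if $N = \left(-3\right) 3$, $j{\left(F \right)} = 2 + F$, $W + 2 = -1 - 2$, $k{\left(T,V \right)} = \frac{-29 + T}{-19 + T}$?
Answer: $- \frac{69}{316} \approx -0.21835$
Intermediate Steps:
$k{\left(T,V \right)} = \frac{-29 + T}{-19 + T}$
$W = -5$ ($W = -2 - 3 = -5$)
$N = -9$
$y{\left(p,l \right)} = \frac{1}{-7 + l}$ ($y{\left(p,l \right)} = \frac{1}{\left(2 + l\right) - 9} = \frac{1}{-7 + l}$)
$k{\left(98,-64 \right)} y{\left(W,3 \right)} = \frac{\frac{1}{-19 + 98} \left(-29 + 98\right)}{-7 + 3} = \frac{\frac{1}{79} \cdot 69}{-4} = \frac{1}{79} \cdot 69 \left(- \frac{1}{4}\right) = \frac{69}{79} \left(- \frac{1}{4}\right) = - \frac{69}{316}$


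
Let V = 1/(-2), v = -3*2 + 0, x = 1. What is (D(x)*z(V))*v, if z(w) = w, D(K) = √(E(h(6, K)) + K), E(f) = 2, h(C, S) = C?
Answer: 3*√3 ≈ 5.1962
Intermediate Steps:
v = -6 (v = -6 + 0 = -6)
D(K) = √(2 + K)
V = -½ ≈ -0.50000
(D(x)*z(V))*v = (√(2 + 1)*(-½))*(-6) = (√3*(-½))*(-6) = -√3/2*(-6) = 3*√3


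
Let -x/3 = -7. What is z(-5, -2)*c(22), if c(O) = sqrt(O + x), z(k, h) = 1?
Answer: sqrt(43) ≈ 6.5574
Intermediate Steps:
x = 21 (x = -3*(-7) = 21)
c(O) = sqrt(21 + O) (c(O) = sqrt(O + 21) = sqrt(21 + O))
z(-5, -2)*c(22) = 1*sqrt(21 + 22) = 1*sqrt(43) = sqrt(43)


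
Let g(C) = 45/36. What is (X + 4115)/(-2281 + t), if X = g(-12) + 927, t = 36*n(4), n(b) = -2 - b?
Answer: -20173/9988 ≈ -2.0197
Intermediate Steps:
g(C) = 5/4 (g(C) = 45*(1/36) = 5/4)
t = -216 (t = 36*(-2 - 1*4) = 36*(-2 - 4) = 36*(-6) = -216)
X = 3713/4 (X = 5/4 + 927 = 3713/4 ≈ 928.25)
(X + 4115)/(-2281 + t) = (3713/4 + 4115)/(-2281 - 216) = (20173/4)/(-2497) = (20173/4)*(-1/2497) = -20173/9988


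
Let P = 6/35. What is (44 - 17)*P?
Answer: 162/35 ≈ 4.6286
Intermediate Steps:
P = 6/35 (P = 6*(1/35) = 6/35 ≈ 0.17143)
(44 - 17)*P = (44 - 17)*(6/35) = 27*(6/35) = 162/35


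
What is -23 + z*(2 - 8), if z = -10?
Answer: 37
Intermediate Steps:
-23 + z*(2 - 8) = -23 - 10*(2 - 8) = -23 - 10*(-6) = -23 + 60 = 37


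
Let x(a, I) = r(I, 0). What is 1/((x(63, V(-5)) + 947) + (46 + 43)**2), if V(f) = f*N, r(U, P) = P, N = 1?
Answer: 1/8868 ≈ 0.00011277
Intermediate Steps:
V(f) = f (V(f) = f*1 = f)
x(a, I) = 0
1/((x(63, V(-5)) + 947) + (46 + 43)**2) = 1/((0 + 947) + (46 + 43)**2) = 1/(947 + 89**2) = 1/(947 + 7921) = 1/8868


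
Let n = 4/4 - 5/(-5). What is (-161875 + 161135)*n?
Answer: -1480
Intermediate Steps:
n = 2 (n = 4*(¼) - 5*(-⅕) = 1 + 1 = 2)
(-161875 + 161135)*n = (-161875 + 161135)*2 = -740*2 = -1480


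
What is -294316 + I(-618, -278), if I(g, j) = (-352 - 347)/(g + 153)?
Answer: -45618747/155 ≈ -2.9431e+5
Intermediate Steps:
I(g, j) = -699/(153 + g)
-294316 + I(-618, -278) = -294316 - 699/(153 - 618) = -294316 - 699/(-465) = -294316 - 699*(-1/465) = -294316 + 233/155 = -45618747/155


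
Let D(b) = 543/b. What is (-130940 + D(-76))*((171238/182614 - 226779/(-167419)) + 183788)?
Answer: -1997160534613630129971/82984001722 ≈ -2.4067e+10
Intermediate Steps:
(-130940 + D(-76))*((171238/182614 - 226779/(-167419)) + 183788) = (-130940 + 543/(-76))*((171238/182614 - 226779/(-167419)) + 183788) = (-130940 + 543*(-1/76))*((171238*(1/182614) - 226779*(-1/167419)) + 183788) = (-130940 - 543/76)*((85619/91307 + 32397/23917) + 183788) = -9951983*(5005822502/2183789519 + 183788)/76 = -9951983/76*401359313940474/2183789519 = -1997160534613630129971/82984001722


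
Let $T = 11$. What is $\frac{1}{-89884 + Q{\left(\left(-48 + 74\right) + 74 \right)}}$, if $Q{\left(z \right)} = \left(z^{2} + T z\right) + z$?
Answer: $- \frac{1}{78684} \approx -1.2709 \cdot 10^{-5}$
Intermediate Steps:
$Q{\left(z \right)} = z^{2} + 12 z$ ($Q{\left(z \right)} = \left(z^{2} + 11 z\right) + z = z^{2} + 12 z$)
$\frac{1}{-89884 + Q{\left(\left(-48 + 74\right) + 74 \right)}} = \frac{1}{-89884 + \left(\left(-48 + 74\right) + 74\right) \left(12 + \left(\left(-48 + 74\right) + 74\right)\right)} = \frac{1}{-89884 + \left(26 + 74\right) \left(12 + \left(26 + 74\right)\right)} = \frac{1}{-89884 + 100 \left(12 + 100\right)} = \frac{1}{-89884 + 100 \cdot 112} = \frac{1}{-89884 + 11200} = \frac{1}{-78684} = - \frac{1}{78684}$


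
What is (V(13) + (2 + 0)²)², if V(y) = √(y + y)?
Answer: (4 + √26)² ≈ 82.792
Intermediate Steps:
V(y) = √2*√y (V(y) = √(2*y) = √2*√y)
(V(13) + (2 + 0)²)² = (√2*√13 + (2 + 0)²)² = (√26 + 2²)² = (√26 + 4)² = (4 + √26)²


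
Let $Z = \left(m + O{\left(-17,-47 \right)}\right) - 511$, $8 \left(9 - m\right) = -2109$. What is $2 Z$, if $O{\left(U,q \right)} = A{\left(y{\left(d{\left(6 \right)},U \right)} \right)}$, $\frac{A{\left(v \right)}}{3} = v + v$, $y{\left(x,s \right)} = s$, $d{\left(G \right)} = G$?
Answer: $- \frac{2723}{4} \approx -680.75$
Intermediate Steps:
$m = \frac{2181}{8}$ ($m = 9 - - \frac{2109}{8} = 9 + \frac{2109}{8} = \frac{2181}{8} \approx 272.63$)
$A{\left(v \right)} = 6 v$ ($A{\left(v \right)} = 3 \left(v + v\right) = 3 \cdot 2 v = 6 v$)
$O{\left(U,q \right)} = 6 U$
$Z = - \frac{2723}{8}$ ($Z = \left(\frac{2181}{8} + 6 \left(-17\right)\right) - 511 = \left(\frac{2181}{8} - 102\right) - 511 = \frac{1365}{8} - 511 = - \frac{2723}{8} \approx -340.38$)
$2 Z = 2 \left(- \frac{2723}{8}\right) = - \frac{2723}{4}$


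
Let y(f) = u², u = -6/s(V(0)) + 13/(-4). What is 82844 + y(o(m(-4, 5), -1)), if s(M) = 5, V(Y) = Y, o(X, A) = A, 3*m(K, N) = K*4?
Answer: 33145521/400 ≈ 82864.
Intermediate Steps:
m(K, N) = 4*K/3 (m(K, N) = (K*4)/3 = (4*K)/3 = 4*K/3)
u = -89/20 (u = -6/5 + 13/(-4) = -6*⅕ + 13*(-¼) = -6/5 - 13/4 = -89/20 ≈ -4.4500)
y(f) = 7921/400 (y(f) = (-89/20)² = 7921/400)
82844 + y(o(m(-4, 5), -1)) = 82844 + 7921/400 = 33145521/400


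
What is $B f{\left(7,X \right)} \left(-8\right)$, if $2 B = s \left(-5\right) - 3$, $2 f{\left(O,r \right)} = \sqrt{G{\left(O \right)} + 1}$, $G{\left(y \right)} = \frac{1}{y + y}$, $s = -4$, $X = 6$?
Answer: $- \frac{17 \sqrt{210}}{7} \approx -35.193$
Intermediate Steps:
$G{\left(y \right)} = \frac{1}{2 y}$
$f{\left(O,r \right)} = \frac{\sqrt{1 + \frac{1}{2 O}}}{2}$ ($f{\left(O,r \right)} = \frac{\sqrt{\frac{1}{2 O} + 1}}{2} = \frac{\sqrt{1 + \frac{1}{2 O}}}{2}$)
$B = \frac{17}{2}$ ($B = \frac{\left(-4\right) \left(-5\right) - 3}{2} = \frac{20 - 3}{2} = \frac{1}{2} \cdot 17 = \frac{17}{2} \approx 8.5$)
$B f{\left(7,X \right)} \left(-8\right) = \frac{17 \frac{\sqrt{4 + \frac{2}{7}}}{4}}{2} \left(-8\right) = \frac{17 \frac{\sqrt{\frac{30}{7}}}{4}}{2} \left(-8\right) = \frac{17 \frac{\frac{1}{7} \sqrt{210}}{4}}{2} \left(-8\right) = \frac{17 \frac{\sqrt{210}}{28}}{2} \left(-8\right) = \frac{17 \sqrt{210}}{56} \left(-8\right) = - \frac{17 \sqrt{210}}{7}$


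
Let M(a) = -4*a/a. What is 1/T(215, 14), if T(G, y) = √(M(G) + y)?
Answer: √10/10 ≈ 0.31623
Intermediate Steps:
M(a) = -4 (M(a) = -4*1 = -4)
T(G, y) = √(-4 + y)
1/T(215, 14) = 1/(√(-4 + 14)) = 1/(√10) = √10/10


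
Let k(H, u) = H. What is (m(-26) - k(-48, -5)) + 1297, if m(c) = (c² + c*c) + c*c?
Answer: 3373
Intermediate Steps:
m(c) = 3*c² (m(c) = (c² + c²) + c² = 2*c² + c² = 3*c²)
(m(-26) - k(-48, -5)) + 1297 = (3*(-26)² - 1*(-48)) + 1297 = (3*676 + 48) + 1297 = (2028 + 48) + 1297 = 2076 + 1297 = 3373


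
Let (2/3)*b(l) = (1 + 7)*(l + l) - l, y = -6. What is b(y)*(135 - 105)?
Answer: -4050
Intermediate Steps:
b(l) = 45*l/2 (b(l) = 3*((1 + 7)*(l + l) - l)/2 = 3*(8*(2*l) - l)/2 = 3*(16*l - l)/2 = 3*(15*l)/2 = 45*l/2)
b(y)*(135 - 105) = ((45/2)*(-6))*(135 - 105) = -135*30 = -4050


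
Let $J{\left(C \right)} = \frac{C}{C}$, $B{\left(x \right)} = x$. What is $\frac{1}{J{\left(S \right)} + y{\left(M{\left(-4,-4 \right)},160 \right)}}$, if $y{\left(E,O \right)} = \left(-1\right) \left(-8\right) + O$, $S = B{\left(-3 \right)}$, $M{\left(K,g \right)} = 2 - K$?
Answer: $\frac{1}{169} \approx 0.0059172$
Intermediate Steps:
$S = -3$
$y{\left(E,O \right)} = 8 + O$
$J{\left(C \right)} = 1$
$\frac{1}{J{\left(S \right)} + y{\left(M{\left(-4,-4 \right)},160 \right)}} = \frac{1}{1 + \left(8 + 160\right)} = \frac{1}{1 + 168} = \frac{1}{169}$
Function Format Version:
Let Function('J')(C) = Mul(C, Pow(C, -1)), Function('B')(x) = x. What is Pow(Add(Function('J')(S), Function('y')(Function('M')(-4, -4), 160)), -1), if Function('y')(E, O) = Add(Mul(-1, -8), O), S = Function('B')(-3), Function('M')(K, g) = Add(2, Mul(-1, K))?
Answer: Rational(1, 169) ≈ 0.0059172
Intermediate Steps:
S = -3
Function('y')(E, O) = Add(8, O)
Function('J')(C) = 1
Pow(Add(Function('J')(S), Function('y')(Function('M')(-4, -4), 160)), -1) = Pow(Add(1, Add(8, 160)), -1) = Pow(Add(1, 168), -1) = Pow(169, -1) = Rational(1, 169)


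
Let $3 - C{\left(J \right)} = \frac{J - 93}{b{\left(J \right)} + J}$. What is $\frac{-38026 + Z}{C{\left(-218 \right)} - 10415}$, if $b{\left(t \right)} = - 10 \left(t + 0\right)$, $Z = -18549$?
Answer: $\frac{111000150}{20428033} \approx 5.4337$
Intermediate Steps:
$b{\left(t \right)} = - 10 t$
$C{\left(J \right)} = 3 + \frac{-93 + J}{9 J}$ ($C{\left(J \right)} = 3 - \frac{J - 93}{- 10 J + J} = 3 - \frac{-93 + J}{\left(-9\right) J} = 3 - \left(-93 + J\right) \left(- \frac{1}{9 J}\right) = 3 - - \frac{-93 + J}{9 J} = 3 + \frac{-93 + J}{9 J}$)
$\frac{-38026 + Z}{C{\left(-218 \right)} - 10415} = \frac{-38026 - 18549}{\frac{-93 + 28 \left(-218\right)}{9 \left(-218\right)} - 10415} = - \frac{56575}{\frac{1}{9} \left(- \frac{1}{218}\right) \left(-93 - 6104\right) - 10415} = - \frac{56575}{\frac{1}{9} \left(- \frac{1}{218}\right) \left(-6197\right) - 10415} = - \frac{56575}{\frac{6197}{1962} - 10415} = - \frac{56575}{- \frac{20428033}{1962}} = \left(-56575\right) \left(- \frac{1962}{20428033}\right) = \frac{111000150}{20428033}$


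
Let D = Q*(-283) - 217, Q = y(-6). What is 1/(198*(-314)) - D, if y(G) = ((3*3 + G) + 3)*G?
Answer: -619917013/62172 ≈ -9971.0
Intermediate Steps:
y(G) = G*(12 + G) (y(G) = ((9 + G) + 3)*G = (12 + G)*G = G*(12 + G))
Q = -36 (Q = -6*(12 - 6) = -6*6 = -36)
D = 9971 (D = -36*(-283) - 217 = 10188 - 217 = 9971)
1/(198*(-314)) - D = 1/(198*(-314)) - 1*9971 = 1/(-62172) - 9971 = -1/62172 - 9971 = -619917013/62172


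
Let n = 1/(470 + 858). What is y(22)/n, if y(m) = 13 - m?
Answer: -11952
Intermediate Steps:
n = 1/1328 ≈ 0.00075301
y(22)/n = (13 - 1*22)/(1/1328) = (13 - 22)*1328 = -9*1328 = -11952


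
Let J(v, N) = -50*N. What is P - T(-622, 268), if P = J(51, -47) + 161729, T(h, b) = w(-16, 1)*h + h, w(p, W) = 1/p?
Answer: 1317297/8 ≈ 1.6466e+5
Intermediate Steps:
T(h, b) = 15*h/16 (T(h, b) = h/(-16) + h = -h/16 + h = 15*h/16)
P = 164079 (P = -50*(-47) + 161729 = 2350 + 161729 = 164079)
P - T(-622, 268) = 164079 - 15*(-622)/16 = 164079 - 1*(-4665/8) = 164079 + 4665/8 = 1317297/8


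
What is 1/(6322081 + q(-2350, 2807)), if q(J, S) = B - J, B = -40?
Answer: 1/6324391 ≈ 1.5812e-7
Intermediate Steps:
q(J, S) = -40 - J
1/(6322081 + q(-2350, 2807)) = 1/(6322081 + (-40 - 1*(-2350))) = 1/(6322081 + (-40 + 2350)) = 1/(6322081 + 2310) = 1/6324391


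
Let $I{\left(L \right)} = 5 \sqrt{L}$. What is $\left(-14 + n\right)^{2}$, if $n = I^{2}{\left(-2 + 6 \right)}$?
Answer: $7396$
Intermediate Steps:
$n = 100$ ($n = \left(5 \sqrt{-2 + 6}\right)^{2} = \left(5 \sqrt{4}\right)^{2} = \left(5 \cdot 2\right)^{2} = 10^{2} = 100$)
$\left(-14 + n\right)^{2} = \left(-14 + 100\right)^{2} = 86^{2} = 7396$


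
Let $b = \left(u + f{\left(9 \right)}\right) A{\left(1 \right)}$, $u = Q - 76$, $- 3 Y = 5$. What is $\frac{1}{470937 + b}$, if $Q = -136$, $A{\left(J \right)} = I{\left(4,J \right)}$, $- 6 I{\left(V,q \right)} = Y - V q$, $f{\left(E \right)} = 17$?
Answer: $\frac{6}{2824517} \approx 2.1243 \cdot 10^{-6}$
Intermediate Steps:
$Y = - \frac{5}{3}$ ($Y = \left(- \frac{1}{3}\right) 5 = - \frac{5}{3} \approx -1.6667$)
$I{\left(V,q \right)} = \frac{5}{18} + \frac{V q}{6}$ ($I{\left(V,q \right)} = - \frac{- \frac{5}{3} - V q}{6} = \frac{5}{18} + \frac{V q}{6}$)
$A{\left(J \right)} = \frac{5}{18} + \frac{2 J}{3}$ ($A{\left(J \right)} = \frac{5}{18} + \frac{1}{6} \cdot 4 J = \frac{5}{18} + \frac{2 J}{3}$)
$u = -212$ ($u = -136 - 76 = -212$)
$b = - \frac{1105}{6}$ ($b = \left(-212 + 17\right) \left(\frac{5}{18} + \frac{2}{3} \cdot 1\right) = - 195 \left(\frac{5}{18} + \frac{2}{3}\right) = \left(-195\right) \frac{17}{18} = - \frac{1105}{6} \approx -184.17$)
$\frac{1}{470937 + b} = \frac{1}{470937 - \frac{1105}{6}} = \frac{1}{\frac{2824517}{6}} = \frac{6}{2824517}$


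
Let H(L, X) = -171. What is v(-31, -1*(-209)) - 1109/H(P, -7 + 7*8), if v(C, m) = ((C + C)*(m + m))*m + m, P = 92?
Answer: -926175076/171 ≈ -5.4162e+6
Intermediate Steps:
v(C, m) = m + 4*C*m² (v(C, m) = ((2*C)*(2*m))*m + m = (4*C*m)*m + m = 4*C*m² + m = m + 4*C*m²)
v(-31, -1*(-209)) - 1109/H(P, -7 + 7*8) = (-1*(-209))*(1 + 4*(-31)*(-1*(-209))) - 1109/(-171) = 209*(1 + 4*(-31)*209) - 1109*(-1/171) = 209*(1 - 25916) + 1109/171 = 209*(-25915) + 1109/171 = -5416235 + 1109/171 = -926175076/171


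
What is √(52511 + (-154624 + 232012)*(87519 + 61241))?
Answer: √11512291391 ≈ 1.0730e+5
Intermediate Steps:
√(52511 + (-154624 + 232012)*(87519 + 61241)) = √(52511 + 77388*148760) = √(52511 + 11512238880) = √11512291391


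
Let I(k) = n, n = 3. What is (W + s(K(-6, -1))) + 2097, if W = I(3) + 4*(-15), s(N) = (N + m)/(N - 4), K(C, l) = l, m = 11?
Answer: 2038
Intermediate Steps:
s(N) = (11 + N)/(-4 + N) (s(N) = (N + 11)/(N - 4) = (11 + N)/(-4 + N))
I(k) = 3
W = -57 (W = 3 + 4*(-15) = 3 - 60 = -57)
(W + s(K(-6, -1))) + 2097 = (-57 + (11 - 1)/(-4 - 1)) + 2097 = (-57 + 10/(-5)) + 2097 = (-57 - ⅕*10) + 2097 = (-57 - 2) + 2097 = -59 + 2097 = 2038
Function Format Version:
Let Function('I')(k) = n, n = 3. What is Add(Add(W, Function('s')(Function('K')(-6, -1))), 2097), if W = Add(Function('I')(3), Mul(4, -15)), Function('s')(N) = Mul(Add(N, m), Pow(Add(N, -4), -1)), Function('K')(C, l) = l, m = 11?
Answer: 2038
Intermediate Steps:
Function('s')(N) = Mul(Pow(Add(-4, N), -1), Add(11, N)) (Function('s')(N) = Mul(Add(N, 11), Pow(Add(N, -4), -1)) = Mul(Add(11, N), Pow(Add(-4, N), -1)) = Mul(Pow(Add(-4, N), -1), Add(11, N)))
Function('I')(k) = 3
W = -57 (W = Add(3, Mul(4, -15)) = Add(3, -60) = -57)
Add(Add(W, Function('s')(Function('K')(-6, -1))), 2097) = Add(Add(-57, Mul(Pow(Add(-4, -1), -1), Add(11, -1))), 2097) = Add(Add(-57, Mul(Pow(-5, -1), 10)), 2097) = Add(Add(-57, Mul(Rational(-1, 5), 10)), 2097) = Add(Add(-57, -2), 2097) = Add(-59, 2097) = 2038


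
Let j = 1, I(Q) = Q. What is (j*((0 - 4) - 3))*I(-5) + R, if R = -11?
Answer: 24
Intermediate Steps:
(j*((0 - 4) - 3))*I(-5) + R = (1*((0 - 4) - 3))*(-5) - 11 = (1*(-4 - 3))*(-5) - 11 = (1*(-7))*(-5) - 11 = -7*(-5) - 11 = 35 - 11 = 24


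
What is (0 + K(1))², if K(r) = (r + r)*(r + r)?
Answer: 16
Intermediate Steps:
K(r) = 4*r² (K(r) = (2*r)*(2*r) = 4*r²)
(0 + K(1))² = (0 + 4*1²)² = (0 + 4*1)² = (0 + 4)² = 4² = 16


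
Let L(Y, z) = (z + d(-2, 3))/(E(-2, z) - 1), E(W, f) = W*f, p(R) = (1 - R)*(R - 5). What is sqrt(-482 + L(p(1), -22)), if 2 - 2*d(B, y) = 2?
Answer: 2*I*sqrt(223041)/43 ≈ 21.966*I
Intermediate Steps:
d(B, y) = 0 (d(B, y) = 1 - 1/2*2 = 1 - 1 = 0)
p(R) = (1 - R)*(-5 + R)
L(Y, z) = z/(-1 - 2*z) (L(Y, z) = (z + 0)/(-2*z - 1) = z/(-1 - 2*z))
sqrt(-482 + L(p(1), -22)) = sqrt(-482 - 1*(-22)/(1 + 2*(-22))) = sqrt(-482 - 1*(-22)/(1 - 44)) = sqrt(-482 - 1*(-22)/(-43)) = sqrt(-482 - 1*(-22)*(-1/43)) = sqrt(-482 - 22/43) = sqrt(-20748/43) = 2*I*sqrt(223041)/43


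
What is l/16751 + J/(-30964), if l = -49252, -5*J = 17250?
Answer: -104803427/37048426 ≈ -2.8288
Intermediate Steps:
J = -3450 (J = -1/5*17250 = -3450)
l/16751 + J/(-30964) = -49252/16751 - 3450/(-30964) = -49252*1/16751 - 3450*(-1/30964) = -7036/2393 + 1725/15482 = -104803427/37048426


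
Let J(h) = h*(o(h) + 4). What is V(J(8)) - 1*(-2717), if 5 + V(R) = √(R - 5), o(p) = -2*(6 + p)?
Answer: 2712 + I*√197 ≈ 2712.0 + 14.036*I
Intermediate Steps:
o(p) = -12 - 2*p
J(h) = h*(-8 - 2*h) (J(h) = h*((-12 - 2*h) + 4) = h*(-8 - 2*h))
V(R) = -5 + √(-5 + R) (V(R) = -5 + √(R - 5) = -5 + √(-5 + R))
V(J(8)) - 1*(-2717) = (-5 + √(-5 - 2*8*(4 + 8))) - 1*(-2717) = (-5 + √(-5 - 2*8*12)) + 2717 = (-5 + √(-5 - 192)) + 2717 = (-5 + √(-197)) + 2717 = (-5 + I*√197) + 2717 = 2712 + I*√197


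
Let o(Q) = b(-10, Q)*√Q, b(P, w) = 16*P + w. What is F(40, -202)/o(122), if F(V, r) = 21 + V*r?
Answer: 8059*√122/4636 ≈ 19.201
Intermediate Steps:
b(P, w) = w + 16*P
o(Q) = √Q*(-160 + Q) (o(Q) = (Q + 16*(-10))*√Q = (Q - 160)*√Q = (-160 + Q)*√Q = √Q*(-160 + Q))
F(40, -202)/o(122) = (21 + 40*(-202))/((√122*(-160 + 122))) = (21 - 8080)/((√122*(-38))) = -8059*(-√122/4636) = -(-8059)*√122/4636 = 8059*√122/4636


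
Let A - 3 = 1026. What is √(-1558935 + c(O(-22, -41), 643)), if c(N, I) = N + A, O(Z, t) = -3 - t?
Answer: 2*I*√389467 ≈ 1248.1*I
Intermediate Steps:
A = 1029 (A = 3 + 1026 = 1029)
c(N, I) = 1029 + N (c(N, I) = N + 1029 = 1029 + N)
√(-1558935 + c(O(-22, -41), 643)) = √(-1558935 + (1029 + (-3 - 1*(-41)))) = √(-1558935 + (1029 + (-3 + 41))) = √(-1558935 + (1029 + 38)) = √(-1558935 + 1067) = √(-1557868) = 2*I*√389467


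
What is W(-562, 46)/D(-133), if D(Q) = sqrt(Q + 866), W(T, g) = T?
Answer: -562*sqrt(733)/733 ≈ -20.758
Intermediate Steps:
D(Q) = sqrt(866 + Q)
W(-562, 46)/D(-133) = -562/sqrt(866 - 133) = -562*sqrt(733)/733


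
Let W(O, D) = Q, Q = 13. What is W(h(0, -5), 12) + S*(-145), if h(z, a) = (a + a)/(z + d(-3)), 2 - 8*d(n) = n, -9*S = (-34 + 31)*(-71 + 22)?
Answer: 7144/3 ≈ 2381.3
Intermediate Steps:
S = -49/3 (S = -(-34 + 31)*(-71 + 22)/9 = -(-1)*(-49)/3 = -⅑*147 = -49/3 ≈ -16.333)
d(n) = ¼ - n/8
h(z, a) = 2*a/(5/8 + z) (h(z, a) = (a + a)/(z + (¼ - ⅛*(-3))) = (2*a)/(z + (¼ + 3/8)) = (2*a)/(z + 5/8) = (2*a)/(5/8 + z) = 2*a/(5/8 + z))
W(O, D) = 13
W(h(0, -5), 12) + S*(-145) = 13 - 49/3*(-145) = 13 + 7105/3 = 7144/3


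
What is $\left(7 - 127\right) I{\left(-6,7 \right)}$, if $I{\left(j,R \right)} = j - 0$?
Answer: $720$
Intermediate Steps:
$I{\left(j,R \right)} = j$ ($I{\left(j,R \right)} = j + 0 = j$)
$\left(7 - 127\right) I{\left(-6,7 \right)} = \left(7 - 127\right) \left(-6\right) = \left(-120\right) \left(-6\right) = 720$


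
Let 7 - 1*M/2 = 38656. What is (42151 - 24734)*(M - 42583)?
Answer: -2087967377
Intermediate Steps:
M = -77298 (M = 14 - 2*38656 = 14 - 77312 = -77298)
(42151 - 24734)*(M - 42583) = (42151 - 24734)*(-77298 - 42583) = 17417*(-119881) = -2087967377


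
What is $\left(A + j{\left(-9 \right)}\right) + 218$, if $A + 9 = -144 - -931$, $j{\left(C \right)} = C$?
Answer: $987$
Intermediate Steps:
$A = 778$ ($A = -9 - -787 = -9 + \left(-144 + 931\right) = -9 + 787 = 778$)
$\left(A + j{\left(-9 \right)}\right) + 218 = \left(778 - 9\right) + 218 = 769 + 218 = 987$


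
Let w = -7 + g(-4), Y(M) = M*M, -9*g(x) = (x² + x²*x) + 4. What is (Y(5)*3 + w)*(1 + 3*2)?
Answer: 4592/9 ≈ 510.22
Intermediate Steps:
g(x) = -4/9 - x²/9 - x³/9 (g(x) = -((x² + x²*x) + 4)/9 = -((x² + x³) + 4)/9 = -(4 + x² + x³)/9 = -4/9 - x²/9 - x³/9)
Y(M) = M²
w = -19/9 (w = -7 + (-4/9 - ⅑*(-4)² - ⅑*(-4)³) = -7 + (-4/9 - ⅑*16 - ⅑*(-64)) = -7 + (-4/9 - 16/9 + 64/9) = -7 + 44/9 = -19/9 ≈ -2.1111)
(Y(5)*3 + w)*(1 + 3*2) = (5²*3 - 19/9)*(1 + 3*2) = (25*3 - 19/9)*(1 + 6) = (75 - 19/9)*7 = (656/9)*7 = 4592/9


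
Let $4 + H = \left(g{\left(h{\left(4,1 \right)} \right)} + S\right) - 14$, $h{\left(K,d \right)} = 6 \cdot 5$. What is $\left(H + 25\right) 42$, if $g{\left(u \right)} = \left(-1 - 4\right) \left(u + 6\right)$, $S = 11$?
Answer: $-6804$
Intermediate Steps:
$h{\left(K,d \right)} = 30$
$g{\left(u \right)} = -30 - 5 u$ ($g{\left(u \right)} = - 5 \left(6 + u\right) = -30 - 5 u$)
$H = -187$ ($H = -4 + \left(\left(\left(-30 - 150\right) + 11\right) - 14\right) = -4 + \left(\left(-180 + 11\right) - 14\right) = -4 - 183 = -187$)
$\left(H + 25\right) 42 = \left(-187 + 25\right) 42 = \left(-162\right) 42 = -6804$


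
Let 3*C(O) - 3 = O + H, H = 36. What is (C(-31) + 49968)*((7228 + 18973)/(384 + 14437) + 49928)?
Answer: 110936242550168/44463 ≈ 2.4950e+9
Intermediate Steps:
C(O) = 13 + O/3 (C(O) = 1 + (O + 36)/3 = 1 + (36 + O)/3 = 1 + (12 + O/3) = 13 + O/3)
(C(-31) + 49968)*((7228 + 18973)/(384 + 14437) + 49928) = ((13 + (1/3)*(-31)) + 49968)*((7228 + 18973)/(384 + 14437) + 49928) = ((13 - 31/3) + 49968)*(26201/14821 + 49928) = (8/3 + 49968)*(26201*(1/14821) + 49928) = 149912*(26201/14821 + 49928)/3 = (149912/3)*(740009089/14821) = 110936242550168/44463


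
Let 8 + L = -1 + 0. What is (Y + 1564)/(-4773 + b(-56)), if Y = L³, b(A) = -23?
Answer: -835/4796 ≈ -0.17410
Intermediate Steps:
L = -9 (L = -8 + (-1 + 0) = -8 - 1 = -9)
Y = -729 (Y = (-9)³ = -729)
(Y + 1564)/(-4773 + b(-56)) = (-729 + 1564)/(-4773 - 23) = 835/(-4796) = 835*(-1/4796) = -835/4796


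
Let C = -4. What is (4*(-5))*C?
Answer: 80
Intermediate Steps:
(4*(-5))*C = (4*(-5))*(-4) = -20*(-4) = 80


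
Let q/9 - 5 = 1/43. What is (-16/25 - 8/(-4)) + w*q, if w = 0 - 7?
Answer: -338738/1075 ≈ -315.10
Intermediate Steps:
q = 1944/43 (q = 45 + 9/43 = 1944/43 ≈ 45.209)
w = -7
(-16/25 - 8/(-4)) + w*q = (-16/25 - 8/(-4)) - 7*1944/43 = (-16*1/25 - 8*(-1/4)) - 13608/43 = (-16/25 + 2) - 13608/43 = 34/25 - 13608/43 = -338738/1075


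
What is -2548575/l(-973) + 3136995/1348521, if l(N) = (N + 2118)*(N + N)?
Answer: 695104337115/200315602438 ≈ 3.4700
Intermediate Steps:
l(N) = 2*N*(2118 + N) (l(N) = (2118 + N)*(2*N) = 2*N*(2118 + N))
-2548575/l(-973) + 3136995/1348521 = -2548575*(-1/(1946*(2118 - 973))) + 3136995/1348521 = -2548575/(2*(-973)*1145) + 3136995*(1/1348521) = -2548575/(-2228170) + 1045665/449507 = -2548575*(-1/2228170) + 1045665/449507 = 509715/445634 + 1045665/449507 = 695104337115/200315602438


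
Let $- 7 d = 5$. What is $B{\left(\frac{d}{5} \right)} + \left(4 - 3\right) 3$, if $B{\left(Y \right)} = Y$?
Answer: $\frac{20}{7} \approx 2.8571$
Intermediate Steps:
$d = - \frac{5}{7}$ ($d = \left(- \frac{1}{7}\right) 5 = - \frac{5}{7} \approx -0.71429$)
$B{\left(\frac{d}{5} \right)} + \left(4 - 3\right) 3 = - \frac{5}{7 \cdot 5} + \left(4 - 3\right) 3 = \left(- \frac{5}{7}\right) \frac{1}{5} + \left(4 - 3\right) 3 = - \frac{1}{7} + 1 \cdot 3 = - \frac{1}{7} + 3 = \frac{20}{7}$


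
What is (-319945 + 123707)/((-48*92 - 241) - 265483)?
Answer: 98119/135070 ≈ 0.72643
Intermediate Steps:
(-319945 + 123707)/((-48*92 - 241) - 265483) = -196238/((-4416 - 241) - 265483) = -196238/(-4657 - 265483) = -196238/(-270140) = -196238*(-1/270140) = 98119/135070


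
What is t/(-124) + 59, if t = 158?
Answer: 3579/62 ≈ 57.726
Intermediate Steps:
t/(-124) + 59 = 158/(-124) + 59 = 158*(-1/124) + 59 = -79/62 + 59 = 3579/62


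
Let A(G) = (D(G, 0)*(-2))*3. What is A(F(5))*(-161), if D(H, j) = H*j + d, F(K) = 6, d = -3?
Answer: -2898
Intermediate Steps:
D(H, j) = -3 + H*j (D(H, j) = H*j - 3 = -3 + H*j)
A(G) = 18 (A(G) = ((-3 + G*0)*(-2))*3 = ((-3 + 0)*(-2))*3 = -3*(-2)*3 = 6*3 = 18)
A(F(5))*(-161) = 18*(-161) = -2898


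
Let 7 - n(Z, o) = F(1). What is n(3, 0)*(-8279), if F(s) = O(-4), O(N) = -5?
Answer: -99348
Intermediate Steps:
F(s) = -5
n(Z, o) = 12 (n(Z, o) = 7 - 1*(-5) = 7 + 5 = 12)
n(3, 0)*(-8279) = 12*(-8279) = -99348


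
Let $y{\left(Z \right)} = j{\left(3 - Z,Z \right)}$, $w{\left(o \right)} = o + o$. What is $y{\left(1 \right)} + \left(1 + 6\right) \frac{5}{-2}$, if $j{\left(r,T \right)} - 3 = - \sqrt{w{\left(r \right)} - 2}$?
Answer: $- \frac{29}{2} - \sqrt{2} \approx -15.914$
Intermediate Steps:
$w{\left(o \right)} = 2 o$
$j{\left(r,T \right)} = 3 - \sqrt{-2 + 2 r}$ ($j{\left(r,T \right)} = 3 - \sqrt{2 r - 2} = 3 - \sqrt{-2 + 2 r}$)
$y{\left(Z \right)} = 3 - \sqrt{4 - 2 Z}$ ($y{\left(Z \right)} = 3 - \sqrt{-2 + 2 \left(3 - Z\right)} = 3 - \sqrt{-2 - \left(-6 + 2 Z\right)} = 3 - \sqrt{4 - 2 Z}$)
$y{\left(1 \right)} + \left(1 + 6\right) \frac{5}{-2} = \left(3 - \sqrt{4 - 2}\right) + \left(1 + 6\right) \frac{5}{-2} = \left(3 - \sqrt{4 - 2}\right) + 7 \cdot 5 \left(- \frac{1}{2}\right) = \left(3 - \sqrt{2}\right) + 7 \left(- \frac{5}{2}\right) = \left(3 - \sqrt{2}\right) - \frac{35}{2} = - \frac{29}{2} - \sqrt{2}$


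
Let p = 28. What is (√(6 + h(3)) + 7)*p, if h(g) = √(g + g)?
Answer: 196 + 28*√(6 + √6) ≈ 277.39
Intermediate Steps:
h(g) = √2*√g (h(g) = √(2*g) = √2*√g)
(√(6 + h(3)) + 7)*p = (√(6 + √2*√3) + 7)*28 = (√(6 + √6) + 7)*28 = (7 + √(6 + √6))*28 = 196 + 28*√(6 + √6)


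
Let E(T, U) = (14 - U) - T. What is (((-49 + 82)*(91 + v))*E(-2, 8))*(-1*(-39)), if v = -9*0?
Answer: 936936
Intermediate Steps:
v = 0
E(T, U) = 14 - T - U
(((-49 + 82)*(91 + v))*E(-2, 8))*(-1*(-39)) = (((-49 + 82)*(91 + 0))*(14 - 1*(-2) - 1*8))*(-1*(-39)) = ((33*91)*(14 + 2 - 8))*39 = (3003*8)*39 = 24024*39 = 936936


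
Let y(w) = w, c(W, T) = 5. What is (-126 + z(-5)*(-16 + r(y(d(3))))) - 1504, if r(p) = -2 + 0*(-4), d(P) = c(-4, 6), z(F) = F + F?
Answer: -1450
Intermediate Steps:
z(F) = 2*F
d(P) = 5
r(p) = -2 (r(p) = -2 + 0 = -2)
(-126 + z(-5)*(-16 + r(y(d(3))))) - 1504 = (-126 + (2*(-5))*(-16 - 2)) - 1504 = (-126 - 10*(-18)) - 1504 = (-126 + 180) - 1504 = 54 - 1504 = -1450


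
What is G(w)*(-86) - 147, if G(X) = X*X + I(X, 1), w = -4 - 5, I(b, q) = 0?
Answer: -7113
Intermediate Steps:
w = -9
G(X) = X² (G(X) = X*X + 0 = X² + 0 = X²)
G(w)*(-86) - 147 = (-9)²*(-86) - 147 = 81*(-86) - 147 = -6966 - 147 = -7113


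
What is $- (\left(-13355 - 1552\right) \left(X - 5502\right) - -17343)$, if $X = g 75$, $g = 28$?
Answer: $-50730957$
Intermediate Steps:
$X = 2100$ ($X = 28 \cdot 75 = 2100$)
$- (\left(-13355 - 1552\right) \left(X - 5502\right) - -17343) = - (\left(-13355 - 1552\right) \left(2100 - 5502\right) - -17343) = - (\left(-14907\right) \left(-3402\right) + 17343) = - (50713614 + 17343) = \left(-1\right) 50730957 = -50730957$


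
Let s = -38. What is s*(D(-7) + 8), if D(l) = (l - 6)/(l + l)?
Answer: -2375/7 ≈ -339.29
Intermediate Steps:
D(l) = (-6 + l)/(2*l) (D(l) = (-6 + l)/((2*l)) = (-6 + l)*(1/(2*l)) = (-6 + l)/(2*l))
s*(D(-7) + 8) = -38*((1/2)*(-6 - 7)/(-7) + 8) = -38*((1/2)*(-1/7)*(-13) + 8) = -38*(13/14 + 8) = -38*125/14 = -2375/7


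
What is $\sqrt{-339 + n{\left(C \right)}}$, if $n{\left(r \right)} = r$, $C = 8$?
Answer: $i \sqrt{331} \approx 18.193 i$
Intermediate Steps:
$\sqrt{-339 + n{\left(C \right)}} = \sqrt{-339 + 8} = \sqrt{-331} = i \sqrt{331}$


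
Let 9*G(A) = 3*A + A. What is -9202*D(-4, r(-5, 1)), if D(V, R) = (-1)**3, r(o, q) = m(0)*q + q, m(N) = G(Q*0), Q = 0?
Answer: 9202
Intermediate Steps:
G(A) = 4*A/9 (G(A) = (3*A + A)/9 = (4*A)/9 = 4*A/9)
m(N) = 0 (m(N) = 4*(0*0)/9 = (4/9)*0 = 0)
r(o, q) = q (r(o, q) = 0*q + q = 0 + q = q)
D(V, R) = -1
-9202*D(-4, r(-5, 1)) = -9202*(-1) = 9202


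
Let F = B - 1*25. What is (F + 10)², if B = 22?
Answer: 49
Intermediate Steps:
F = -3 (F = 22 - 1*25 = 22 - 25 = -3)
(F + 10)² = (-3 + 10)² = 7² = 49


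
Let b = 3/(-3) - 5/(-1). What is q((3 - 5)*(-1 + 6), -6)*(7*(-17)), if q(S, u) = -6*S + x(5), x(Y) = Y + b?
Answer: -8211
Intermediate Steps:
b = 4 (b = 3*(-⅓) - 5*(-1) = -1 + 5 = 4)
x(Y) = 4 + Y (x(Y) = Y + 4 = 4 + Y)
q(S, u) = 9 - 6*S (q(S, u) = -6*S + (4 + 5) = -6*S + 9 = 9 - 6*S)
q((3 - 5)*(-1 + 6), -6)*(7*(-17)) = (9 - 6*(3 - 5)*(-1 + 6))*(7*(-17)) = (9 - (-12)*5)*(-119) = (9 - 6*(-10))*(-119) = (9 + 60)*(-119) = 69*(-119) = -8211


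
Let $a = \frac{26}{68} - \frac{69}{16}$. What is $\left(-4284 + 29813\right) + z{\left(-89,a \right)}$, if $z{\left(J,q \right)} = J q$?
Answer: $\frac{7039029}{272} \approx 25879.0$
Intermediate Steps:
$a = - \frac{1069}{272}$ ($a = 26 \cdot \frac{1}{68} - \frac{69}{16} = \frac{13}{34} - \frac{69}{16} = - \frac{1069}{272} \approx -3.9301$)
$\left(-4284 + 29813\right) + z{\left(-89,a \right)} = \left(-4284 + 29813\right) - - \frac{95141}{272} = 25529 + \frac{95141}{272} = \frac{7039029}{272}$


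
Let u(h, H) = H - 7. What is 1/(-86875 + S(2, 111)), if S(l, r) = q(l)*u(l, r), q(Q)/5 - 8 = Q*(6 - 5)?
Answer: -1/81675 ≈ -1.2244e-5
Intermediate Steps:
u(h, H) = -7 + H
q(Q) = 40 + 5*Q (q(Q) = 40 + 5*(Q*(6 - 5)) = 40 + 5*(Q*1) = 40 + 5*Q)
S(l, r) = (-7 + r)*(40 + 5*l) (S(l, r) = (40 + 5*l)*(-7 + r) = (-7 + r)*(40 + 5*l))
1/(-86875 + S(2, 111)) = 1/(-86875 + 5*(-7 + 111)*(8 + 2)) = 1/(-86875 + 5*104*10) = 1/(-86875 + 5200) = 1/(-81675) = -1/81675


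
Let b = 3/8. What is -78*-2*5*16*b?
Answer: 4680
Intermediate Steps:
b = 3/8 (b = 3*(⅛) = 3/8 ≈ 0.37500)
-78*-2*5*16*b = -78*-2*5*16*3/8 = -78*(-10*16)*3/8 = -(-12480)*3/8 = -78*(-60) = 4680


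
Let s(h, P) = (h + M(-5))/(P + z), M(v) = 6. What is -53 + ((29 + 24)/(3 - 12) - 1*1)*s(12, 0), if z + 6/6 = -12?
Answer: -565/13 ≈ -43.462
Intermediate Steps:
z = -13 (z = -1 - 12 = -13)
s(h, P) = (6 + h)/(-13 + P) (s(h, P) = (h + 6)/(P - 13) = (6 + h)/(-13 + P))
-53 + ((29 + 24)/(3 - 12) - 1*1)*s(12, 0) = -53 + ((29 + 24)/(3 - 12) - 1*1)*((6 + 12)/(-13 + 0)) = -53 + (53/(-9) - 1)*(18/(-13)) = -53 + (53*(-1/9) - 1)*(-1/13*18) = -53 + (-53/9 - 1)*(-18/13) = -53 - 62/9*(-18/13) = -53 + 124/13 = -565/13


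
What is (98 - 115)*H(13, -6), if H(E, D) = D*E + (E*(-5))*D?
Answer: -5304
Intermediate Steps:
H(E, D) = -4*D*E (H(E, D) = D*E + (-5*E)*D = D*E - 5*D*E = -4*D*E)
(98 - 115)*H(13, -6) = (98 - 115)*(-4*(-6)*13) = -17*312 = -5304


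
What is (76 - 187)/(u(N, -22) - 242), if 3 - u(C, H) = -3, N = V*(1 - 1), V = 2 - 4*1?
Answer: 111/236 ≈ 0.47034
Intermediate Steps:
V = -2 (V = 2 - 4 = -2)
N = 0 (N = -2*(1 - 1) = -2*0 = 0)
u(C, H) = 6 (u(C, H) = 3 - 1*(-3) = 3 + 3 = 6)
(76 - 187)/(u(N, -22) - 242) = (76 - 187)/(6 - 242) = -111/(-236) = -111*(-1/236) = 111/236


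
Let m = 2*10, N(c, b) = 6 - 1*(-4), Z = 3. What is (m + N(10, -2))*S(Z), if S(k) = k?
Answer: 90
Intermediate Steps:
N(c, b) = 10 (N(c, b) = 6 + 4 = 10)
m = 20
(m + N(10, -2))*S(Z) = (20 + 10)*3 = 30*3 = 90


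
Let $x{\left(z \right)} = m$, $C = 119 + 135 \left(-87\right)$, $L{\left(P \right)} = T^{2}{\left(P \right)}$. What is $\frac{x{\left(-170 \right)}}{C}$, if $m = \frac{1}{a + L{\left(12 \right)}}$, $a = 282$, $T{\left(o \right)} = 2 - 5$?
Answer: $- \frac{1}{3383166} \approx -2.9558 \cdot 10^{-7}$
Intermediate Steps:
$T{\left(o \right)} = -3$ ($T{\left(o \right)} = 2 - 5 = -3$)
$L{\left(P \right)} = 9$ ($L{\left(P \right)} = \left(-3\right)^{2} = 9$)
$C = -11626$ ($C = 119 - 11745 = -11626$)
$m = \frac{1}{291}$ ($m = \frac{1}{282 + 9} = \frac{1}{291} \approx 0.0034364$)
$x{\left(z \right)} = \frac{1}{291}$
$\frac{x{\left(-170 \right)}}{C} = \frac{1}{291 \left(-11626\right)} = \frac{1}{291} \left(- \frac{1}{11626}\right) = - \frac{1}{3383166}$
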